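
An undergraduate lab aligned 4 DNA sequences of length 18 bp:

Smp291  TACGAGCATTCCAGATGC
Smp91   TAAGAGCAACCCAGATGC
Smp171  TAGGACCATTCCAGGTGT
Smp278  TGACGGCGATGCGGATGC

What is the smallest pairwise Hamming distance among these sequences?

Pairwise Hamming distances:
  Smp291 vs Smp91: 3
  Smp291 vs Smp171: 4
  Smp291 vs Smp278: 8
  Smp91 vs Smp171: 6
  Smp91 vs Smp278: 7
  Smp171 vs Smp278: 11
The smallest is 3, between Smp291 and Smp91.

3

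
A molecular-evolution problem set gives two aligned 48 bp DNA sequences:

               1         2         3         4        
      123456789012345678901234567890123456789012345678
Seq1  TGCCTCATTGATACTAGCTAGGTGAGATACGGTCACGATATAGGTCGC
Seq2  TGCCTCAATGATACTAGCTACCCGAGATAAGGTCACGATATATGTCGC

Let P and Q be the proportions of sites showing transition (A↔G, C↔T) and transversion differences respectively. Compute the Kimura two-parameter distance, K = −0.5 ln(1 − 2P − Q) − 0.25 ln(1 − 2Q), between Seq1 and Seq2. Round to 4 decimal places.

0.1372

The sequences differ at positions 8 (T/A, transversion), 21 (G/C, transversion), 22 (G/C, transversion), 23 (T/C, transition), 30 (C/A, transversion), 43 (G/T, transversion).
Of the 6 differences, 1 transition and 5 transversions over 48 sites: P = 1/48 = 0.020833, Q = 5/48 = 0.104167.
d = −0.5·ln(0.854167) − 0.25·ln(0.791666) = −0.5·(-0.157629) − 0.25·(-0.233616) = 0.1372.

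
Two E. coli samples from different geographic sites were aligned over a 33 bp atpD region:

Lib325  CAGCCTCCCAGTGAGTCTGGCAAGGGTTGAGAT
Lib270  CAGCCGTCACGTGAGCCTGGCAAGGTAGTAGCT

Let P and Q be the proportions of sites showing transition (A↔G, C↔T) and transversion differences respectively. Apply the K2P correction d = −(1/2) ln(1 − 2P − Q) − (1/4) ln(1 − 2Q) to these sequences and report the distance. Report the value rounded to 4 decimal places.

0.3918

The sequences differ at positions 6 (T/G, transversion), 7 (C/T, transition), 9 (C/A, transversion), 10 (A/C, transversion), 16 (T/C, transition), 26 (G/T, transversion), 27 (T/A, transversion), 28 (T/G, transversion), 29 (G/T, transversion), 32 (A/C, transversion).
Of the 10 differences, 2 transitions and 8 transversions over 33 sites: P = 2/33 = 0.060606, Q = 8/33 = 0.242424.
d = −0.5·ln(0.636364) − 0.25·ln(0.515152) = −0.5·(-0.451985) − 0.25·(-0.663293) = 0.3918.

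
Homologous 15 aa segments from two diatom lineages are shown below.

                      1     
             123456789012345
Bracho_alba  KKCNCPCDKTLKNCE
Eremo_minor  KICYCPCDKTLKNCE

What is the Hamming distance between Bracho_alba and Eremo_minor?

2

Mismatches occur at site 2 (K↔I), site 4 (N↔Y).
That gives 2 mismatches out of 15 aligned sites, so the Hamming distance is 2.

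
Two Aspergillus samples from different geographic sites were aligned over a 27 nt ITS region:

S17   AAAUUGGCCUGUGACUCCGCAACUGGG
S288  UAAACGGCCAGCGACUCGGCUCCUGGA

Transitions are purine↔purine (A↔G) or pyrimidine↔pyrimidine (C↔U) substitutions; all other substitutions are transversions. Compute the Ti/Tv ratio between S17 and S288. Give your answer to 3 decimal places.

Differing sites — 1:A/U (Tv); 4:U/A (Tv); 5:U/C (Ti); 10:U/A (Tv); 12:U/C (Ti); 18:C/G (Tv); 21:A/U (Tv); 22:A/C (Tv); 27:G/A (Ti).
Of the 9 differences, 3 transitions and 6 transversions, so Ti/Tv = 3/6 = 0.500.

0.500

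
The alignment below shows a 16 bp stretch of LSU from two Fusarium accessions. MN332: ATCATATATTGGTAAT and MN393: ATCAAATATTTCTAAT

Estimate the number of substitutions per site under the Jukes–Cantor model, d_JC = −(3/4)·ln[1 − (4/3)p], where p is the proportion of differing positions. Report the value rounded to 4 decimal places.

0.2158

Mismatches occur at site 5 (T→A), site 11 (G→T), site 12 (G→C).
p = 3/16 = 0.187500.
d = −0.75 · ln(1 − (4/3)·0.187500) = −0.75 · ln(0.750000) = −0.75 · (-0.287682) = 0.2158.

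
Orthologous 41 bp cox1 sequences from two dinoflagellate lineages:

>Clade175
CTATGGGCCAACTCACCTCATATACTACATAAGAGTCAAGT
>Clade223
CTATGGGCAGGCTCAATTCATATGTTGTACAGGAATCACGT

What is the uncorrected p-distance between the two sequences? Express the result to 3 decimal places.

0.317

The sequences differ at positions 9 (C/A), 10 (A/G), 11 (A/G), 16 (C/A), 17 (C/T), 24 (A/G), 25 (C/T), 27 (A/G), 28 (C/T), 30 (T/C), 32 (A/G), 35 (G/A), 39 (A/C).
There are 13 differences over 41 sites, so p = 13/41 = 0.317.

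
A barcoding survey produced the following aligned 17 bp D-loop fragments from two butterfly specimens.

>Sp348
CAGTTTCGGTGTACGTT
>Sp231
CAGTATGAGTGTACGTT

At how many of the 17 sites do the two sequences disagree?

Mismatches occur at site 5 (T↔A), site 7 (C↔G), site 8 (G↔A).
That gives 3 mismatches out of 17 aligned sites, so the Hamming distance is 3.

3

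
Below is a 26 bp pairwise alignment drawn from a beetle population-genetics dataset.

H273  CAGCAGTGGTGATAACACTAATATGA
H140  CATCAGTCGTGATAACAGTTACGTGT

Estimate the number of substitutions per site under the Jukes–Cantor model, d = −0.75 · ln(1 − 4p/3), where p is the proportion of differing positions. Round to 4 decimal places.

0.3335

The sequences differ at positions 3 (G/T), 8 (G/C), 18 (C/G), 20 (A/T), 22 (T/C), 23 (A/G), 26 (A/T).
p = 7/26 = 0.269231.
d = −0.75 · ln(1 − (4/3)·0.269231) = −0.75 · ln(0.641025) = −0.75 · (-0.444687) = 0.3335.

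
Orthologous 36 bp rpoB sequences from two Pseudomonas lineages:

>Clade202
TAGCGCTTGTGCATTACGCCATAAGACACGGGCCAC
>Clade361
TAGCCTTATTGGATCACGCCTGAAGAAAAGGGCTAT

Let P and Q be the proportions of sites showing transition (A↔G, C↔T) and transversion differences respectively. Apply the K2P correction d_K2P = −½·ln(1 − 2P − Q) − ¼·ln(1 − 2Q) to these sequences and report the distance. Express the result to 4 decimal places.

0.4408

The sequences differ at positions 5 (G/C, transversion), 6 (C/T, transition), 8 (T/A, transversion), 9 (G/T, transversion), 12 (C/G, transversion), 15 (T/C, transition), 21 (A/T, transversion), 22 (T/G, transversion), 27 (C/A, transversion), 29 (C/A, transversion), 34 (C/T, transition), 36 (C/T, transition).
Of the 12 differences, 4 transitions and 8 transversions over 36 sites: P = 4/36 = 0.111111, Q = 8/36 = 0.222222.
d = −0.5·ln(0.555556) − 0.25·ln(0.555556) = −0.5·(-0.587786) − 0.25·(-0.587786) = 0.4408.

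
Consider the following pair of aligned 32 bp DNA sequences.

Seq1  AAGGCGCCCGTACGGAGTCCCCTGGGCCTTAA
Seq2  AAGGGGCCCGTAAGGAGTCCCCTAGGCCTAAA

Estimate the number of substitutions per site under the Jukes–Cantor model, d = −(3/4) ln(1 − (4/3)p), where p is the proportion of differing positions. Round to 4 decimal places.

Differing sites — 5:C/G; 13:C/A; 24:G/A; 30:T/A.
p = 4/32 = 0.125000.
d = −0.75 · ln(1 − (4/3)·0.125000) = −0.75 · ln(0.833333) = −0.75 · (-0.182322) = 0.1367.

0.1367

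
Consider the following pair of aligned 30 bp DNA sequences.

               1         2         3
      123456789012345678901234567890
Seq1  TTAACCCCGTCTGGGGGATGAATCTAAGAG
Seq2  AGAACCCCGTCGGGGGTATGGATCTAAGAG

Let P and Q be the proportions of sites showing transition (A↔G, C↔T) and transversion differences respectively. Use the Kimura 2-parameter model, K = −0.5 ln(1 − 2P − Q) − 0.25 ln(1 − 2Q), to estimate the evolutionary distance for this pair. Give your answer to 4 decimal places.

The sequences differ at positions 1 (T/A, transversion), 2 (T/G, transversion), 12 (T/G, transversion), 17 (G/T, transversion), 21 (A/G, transition).
Of the 5 differences, 1 transition and 4 transversions over 30 sites: P = 1/30 = 0.033333, Q = 4/30 = 0.133333.
d = −0.5·ln(0.800001) − 0.25·ln(0.733334) = −0.5·(-0.223142) − 0.25·(-0.310154) = 0.1891.

0.1891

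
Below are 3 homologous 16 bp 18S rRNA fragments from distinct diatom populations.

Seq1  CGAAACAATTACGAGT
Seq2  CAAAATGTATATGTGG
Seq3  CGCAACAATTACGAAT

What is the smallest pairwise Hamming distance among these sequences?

Pairwise Hamming distances:
  Seq1 vs Seq2: 8
  Seq1 vs Seq3: 2
  Seq2 vs Seq3: 10
The smallest is 2, between Seq1 and Seq3.

2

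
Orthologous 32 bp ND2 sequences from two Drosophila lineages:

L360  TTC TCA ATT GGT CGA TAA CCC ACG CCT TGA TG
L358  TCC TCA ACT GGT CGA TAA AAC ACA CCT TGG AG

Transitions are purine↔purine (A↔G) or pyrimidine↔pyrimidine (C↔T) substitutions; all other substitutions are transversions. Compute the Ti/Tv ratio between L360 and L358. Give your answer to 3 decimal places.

The sequences differ at positions 2 (T/C, transition), 8 (T/C, transition), 19 (C/A, transversion), 20 (C/A, transversion), 24 (G/A, transition), 30 (A/G, transition), 31 (T/A, transversion).
Of the 7 differences, 4 transitions and 3 transversions, so Ti/Tv = 4/3 = 1.333.

1.333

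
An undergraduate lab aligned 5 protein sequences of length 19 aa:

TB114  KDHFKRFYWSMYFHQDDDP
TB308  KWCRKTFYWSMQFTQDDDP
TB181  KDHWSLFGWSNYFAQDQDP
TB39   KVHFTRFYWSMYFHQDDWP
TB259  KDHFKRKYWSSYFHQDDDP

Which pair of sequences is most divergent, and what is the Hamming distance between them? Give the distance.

10

Pairwise Hamming distances:
  TB114 vs TB308: 6
  TB114 vs TB181: 7
  TB114 vs TB39: 3
  TB114 vs TB259: 2
  TB308 vs TB181: 10
  TB308 vs TB39: 8
  TB308 vs TB259: 8
  TB181 vs TB39: 9
  TB181 vs TB259: 8
  TB39 vs TB259: 5
The largest is 10, between TB308 and TB181.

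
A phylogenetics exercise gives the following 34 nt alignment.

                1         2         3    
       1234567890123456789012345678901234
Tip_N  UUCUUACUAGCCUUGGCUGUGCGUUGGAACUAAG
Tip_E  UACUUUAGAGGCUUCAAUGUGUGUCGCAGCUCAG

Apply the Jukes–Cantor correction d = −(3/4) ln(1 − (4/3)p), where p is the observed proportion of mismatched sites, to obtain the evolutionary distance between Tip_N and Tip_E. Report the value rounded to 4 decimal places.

0.5347

The sequences differ at positions 2 (U/A), 6 (A/U), 7 (C/A), 8 (U/G), 11 (C/G), 15 (G/C), 16 (G/A), 17 (C/A), 22 (C/U), 25 (U/C), 27 (G/C), 29 (A/G), 32 (A/C).
p = 13/34 = 0.382353.
d = −0.75 · ln(1 − (4/3)·0.382353) = −0.75 · ln(0.490196) = −0.75 · (-0.712950) = 0.5347.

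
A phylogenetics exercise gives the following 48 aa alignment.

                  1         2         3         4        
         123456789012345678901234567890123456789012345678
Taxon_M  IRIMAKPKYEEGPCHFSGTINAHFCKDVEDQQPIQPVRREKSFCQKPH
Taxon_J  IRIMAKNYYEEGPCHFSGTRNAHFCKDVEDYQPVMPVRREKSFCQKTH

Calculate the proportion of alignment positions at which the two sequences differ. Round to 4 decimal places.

0.1458

Differing sites — 7:P/N; 8:K/Y; 20:I/R; 31:Q/Y; 34:I/V; 35:Q/M; 47:P/T.
There are 7 differences over 48 sites, so p = 7/48 = 0.1458.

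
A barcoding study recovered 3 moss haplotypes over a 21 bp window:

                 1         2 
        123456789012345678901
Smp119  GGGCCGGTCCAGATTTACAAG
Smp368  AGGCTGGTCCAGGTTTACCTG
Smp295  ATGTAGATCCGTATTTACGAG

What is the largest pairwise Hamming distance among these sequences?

9

Pairwise Hamming distances:
  Smp119 vs Smp368: 5
  Smp119 vs Smp295: 8
  Smp368 vs Smp295: 9
The largest is 9, between Smp368 and Smp295.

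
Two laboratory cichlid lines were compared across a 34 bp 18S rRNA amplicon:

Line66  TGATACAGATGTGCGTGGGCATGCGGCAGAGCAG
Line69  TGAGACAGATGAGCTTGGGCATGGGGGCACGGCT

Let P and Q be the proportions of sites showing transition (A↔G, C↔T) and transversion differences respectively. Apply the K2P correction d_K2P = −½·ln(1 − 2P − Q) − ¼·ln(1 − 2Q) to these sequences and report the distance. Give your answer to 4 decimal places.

Differing sites — 4:T/G (Tv); 12:T/A (Tv); 15:G/T (Tv); 24:C/G (Tv); 27:C/G (Tv); 28:A/C (Tv); 29:G/A (Ti); 30:A/C (Tv); 32:C/G (Tv); 33:A/C (Tv); 34:G/T (Tv).
Of the 11 differences, 1 transition and 10 transversions over 34 sites: P = 1/34 = 0.029412, Q = 10/34 = 0.294118.
d = −0.5·ln(0.647058) − 0.25·ln(0.411764) = −0.5·(-0.435319) − 0.25·(-0.887305) = 0.4395.

0.4395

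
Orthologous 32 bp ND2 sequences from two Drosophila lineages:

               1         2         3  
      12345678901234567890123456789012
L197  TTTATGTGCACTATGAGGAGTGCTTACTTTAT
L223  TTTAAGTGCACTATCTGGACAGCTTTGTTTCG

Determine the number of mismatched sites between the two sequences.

Differing sites — 5:T/A; 15:G/C; 16:A/T; 20:G/C; 21:T/A; 26:A/T; 27:C/G; 31:A/C; 32:T/G.
That gives 9 mismatches out of 32 aligned sites, so the Hamming distance is 9.

9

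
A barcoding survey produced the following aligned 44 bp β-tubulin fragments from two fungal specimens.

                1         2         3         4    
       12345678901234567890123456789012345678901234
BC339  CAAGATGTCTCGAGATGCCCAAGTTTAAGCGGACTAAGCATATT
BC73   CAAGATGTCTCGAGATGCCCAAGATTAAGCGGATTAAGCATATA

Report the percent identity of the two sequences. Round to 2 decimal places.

Mismatches occur at site 24 (T/A), site 34 (C/T), site 44 (T/A).
41 of the 44 sites match, so the percent identity is 41/44 × 100 = 93.18%.

93.18%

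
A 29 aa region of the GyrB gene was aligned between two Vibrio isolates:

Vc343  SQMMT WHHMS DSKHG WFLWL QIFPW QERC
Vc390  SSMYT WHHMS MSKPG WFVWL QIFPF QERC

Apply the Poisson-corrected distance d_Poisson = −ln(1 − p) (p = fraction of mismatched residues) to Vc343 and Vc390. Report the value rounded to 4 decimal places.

0.2318

Mismatches occur at site 2 (Q/S), site 4 (M/Y), site 11 (D/M), site 14 (H/P), site 18 (L/V), site 25 (W/F).
p = 6/29 = 0.206897.
d = −ln(1 − 0.206897) = −ln(0.793103) = 0.2318.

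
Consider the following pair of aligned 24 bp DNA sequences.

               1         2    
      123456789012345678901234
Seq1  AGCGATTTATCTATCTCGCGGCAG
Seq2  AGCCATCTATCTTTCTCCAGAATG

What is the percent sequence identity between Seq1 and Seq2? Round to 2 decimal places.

The sequences differ at positions 4 (G/C), 7 (T/C), 13 (A/T), 18 (G/C), 19 (C/A), 21 (G/A), 22 (C/A), 23 (A/T).
16 of the 24 sites match, so the percent identity is 16/24 × 100 = 66.67%.

66.67%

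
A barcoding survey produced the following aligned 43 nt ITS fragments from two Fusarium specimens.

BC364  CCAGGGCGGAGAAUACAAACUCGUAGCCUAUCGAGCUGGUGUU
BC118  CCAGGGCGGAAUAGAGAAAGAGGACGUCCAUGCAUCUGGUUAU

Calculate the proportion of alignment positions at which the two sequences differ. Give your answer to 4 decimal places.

Differing sites — 11:G/A; 12:A/U; 14:U/G; 16:C/G; 20:C/G; 21:U/A; 22:C/G; 24:U/A; 25:A/C; 27:C/U; 29:U/C; 32:C/G; 33:G/C; 35:G/U; 41:G/U; 42:U/A.
There are 16 differences over 43 sites, so p = 16/43 = 0.3721.

0.3721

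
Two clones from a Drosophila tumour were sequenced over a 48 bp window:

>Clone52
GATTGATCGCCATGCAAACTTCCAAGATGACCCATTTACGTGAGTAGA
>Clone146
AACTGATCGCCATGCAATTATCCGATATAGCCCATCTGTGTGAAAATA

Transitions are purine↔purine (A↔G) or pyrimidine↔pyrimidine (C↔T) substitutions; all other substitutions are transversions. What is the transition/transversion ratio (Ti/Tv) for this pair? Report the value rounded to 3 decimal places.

Differing sites — 1:G/A (Ti); 3:T/C (Ti); 18:A/T (Tv); 19:C/T (Ti); 20:T/A (Tv); 24:A/G (Ti); 26:G/T (Tv); 29:G/A (Ti); 30:A/G (Ti); 36:T/C (Ti); 38:A/G (Ti); 39:C/T (Ti); 44:G/A (Ti); 45:T/A (Tv); 47:G/T (Tv).
Of the 15 differences, 10 transitions and 5 transversions, so Ti/Tv = 10/5 = 2.000.

2.000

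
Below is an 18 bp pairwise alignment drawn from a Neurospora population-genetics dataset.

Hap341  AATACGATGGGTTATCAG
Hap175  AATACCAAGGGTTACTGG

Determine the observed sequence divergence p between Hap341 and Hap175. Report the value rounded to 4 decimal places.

Mismatches occur at site 6 (G→C), site 8 (T→A), site 15 (T→C), site 16 (C→T), site 17 (A→G).
There are 5 differences over 18 sites, so p = 5/18 = 0.2778.

0.2778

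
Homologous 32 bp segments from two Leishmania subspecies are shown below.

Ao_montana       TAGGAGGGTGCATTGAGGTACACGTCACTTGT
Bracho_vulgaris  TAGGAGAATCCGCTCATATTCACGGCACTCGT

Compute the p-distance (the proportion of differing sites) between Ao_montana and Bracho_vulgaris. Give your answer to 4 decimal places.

0.3438

The sequences differ at positions 7 (G/A), 8 (G/A), 10 (G/C), 12 (A/G), 13 (T/C), 15 (G/C), 17 (G/T), 18 (G/A), 20 (A/T), 25 (T/G), 30 (T/C).
There are 11 differences over 32 sites, so p = 11/32 = 0.3438.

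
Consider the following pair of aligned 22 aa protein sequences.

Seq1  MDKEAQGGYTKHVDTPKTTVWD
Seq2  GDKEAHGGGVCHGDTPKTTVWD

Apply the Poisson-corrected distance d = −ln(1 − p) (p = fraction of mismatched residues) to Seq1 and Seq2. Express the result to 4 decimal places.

Differing sites — 1:M/G; 6:Q/H; 9:Y/G; 10:T/V; 11:K/C; 13:V/G.
p = 6/22 = 0.272727.
d = −ln(1 − 0.272727) = −ln(0.727273) = 0.3185.

0.3185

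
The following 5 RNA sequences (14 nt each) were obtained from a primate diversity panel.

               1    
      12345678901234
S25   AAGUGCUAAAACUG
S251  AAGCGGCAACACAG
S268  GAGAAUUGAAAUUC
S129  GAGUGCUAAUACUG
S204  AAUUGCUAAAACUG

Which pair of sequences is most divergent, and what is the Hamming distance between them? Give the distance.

10

Pairwise Hamming distances:
  S25 vs S251: 5
  S25 vs S268: 7
  S25 vs S129: 2
  S25 vs S204: 1
  S251 vs S268: 10
  S251 vs S129: 6
  S251 vs S204: 6
  S268 vs S129: 7
  S268 vs S204: 8
  S129 vs S204: 3
The largest is 10, between S251 and S268.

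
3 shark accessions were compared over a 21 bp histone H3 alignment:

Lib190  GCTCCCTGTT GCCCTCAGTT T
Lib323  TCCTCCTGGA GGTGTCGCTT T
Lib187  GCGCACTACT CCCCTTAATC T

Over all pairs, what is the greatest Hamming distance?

15

Pairwise Hamming distances:
  Lib190 vs Lib323: 10
  Lib190 vs Lib187: 8
  Lib323 vs Lib187: 15
The largest is 15, between Lib323 and Lib187.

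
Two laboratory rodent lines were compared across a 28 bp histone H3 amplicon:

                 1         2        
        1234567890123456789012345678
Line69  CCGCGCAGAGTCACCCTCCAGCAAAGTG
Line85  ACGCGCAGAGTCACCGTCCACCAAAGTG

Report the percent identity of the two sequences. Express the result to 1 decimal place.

The sequences differ at positions 1 (C/A), 16 (C/G), 21 (G/C).
25 of the 28 sites match, so the percent identity is 25/28 × 100 = 89.3%.

89.3%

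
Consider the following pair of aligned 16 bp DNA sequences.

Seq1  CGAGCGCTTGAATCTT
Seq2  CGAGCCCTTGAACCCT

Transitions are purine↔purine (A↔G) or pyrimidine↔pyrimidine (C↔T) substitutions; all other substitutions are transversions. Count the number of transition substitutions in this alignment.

Differing sites — 6:G/C (Tv); 13:T/C (Ti); 15:T/C (Ti).
Of the 3 differences, 2 transitions and 1 transversion, so the answer is 2.

2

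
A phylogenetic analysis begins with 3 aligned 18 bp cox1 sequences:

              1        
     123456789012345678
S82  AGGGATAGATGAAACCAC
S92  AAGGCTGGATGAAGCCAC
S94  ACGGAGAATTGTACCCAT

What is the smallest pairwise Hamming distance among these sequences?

4

Pairwise Hamming distances:
  S82 vs S92: 4
  S82 vs S94: 7
  S92 vs S94: 9
The smallest is 4, between S82 and S92.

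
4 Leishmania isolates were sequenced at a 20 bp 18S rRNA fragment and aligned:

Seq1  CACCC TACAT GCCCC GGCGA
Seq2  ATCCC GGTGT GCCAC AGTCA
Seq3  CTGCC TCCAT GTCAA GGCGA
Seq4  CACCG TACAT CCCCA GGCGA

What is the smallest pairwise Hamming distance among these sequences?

Pairwise Hamming distances:
  Seq1 vs Seq2: 10
  Seq1 vs Seq3: 6
  Seq1 vs Seq4: 3
  Seq2 vs Seq3: 11
  Seq2 vs Seq4: 13
  Seq3 vs Seq4: 7
The smallest is 3, between Seq1 and Seq4.

3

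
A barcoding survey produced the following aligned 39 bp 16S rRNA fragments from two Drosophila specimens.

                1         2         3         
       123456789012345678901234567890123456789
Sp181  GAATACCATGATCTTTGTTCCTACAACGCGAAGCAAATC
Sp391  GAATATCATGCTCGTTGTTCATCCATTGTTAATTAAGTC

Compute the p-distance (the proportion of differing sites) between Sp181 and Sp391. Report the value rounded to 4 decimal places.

Mismatches occur at site 6 (C→T), site 11 (A→C), site 14 (T→G), site 21 (C→A), site 23 (A→C), site 26 (A→T), site 27 (C→T), site 29 (C→T), site 30 (G→T), site 33 (G→T), site 34 (C→T), site 37 (A→G).
There are 12 differences over 39 sites, so p = 12/39 = 0.3077.

0.3077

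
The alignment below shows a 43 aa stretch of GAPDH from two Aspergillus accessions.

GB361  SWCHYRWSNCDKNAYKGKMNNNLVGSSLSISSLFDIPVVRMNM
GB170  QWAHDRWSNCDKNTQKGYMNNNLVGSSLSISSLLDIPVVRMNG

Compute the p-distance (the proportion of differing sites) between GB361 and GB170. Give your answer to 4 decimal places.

0.1860

Mismatches occur at site 1 (S/Q), site 3 (C/A), site 5 (Y/D), site 14 (A/T), site 15 (Y/Q), site 18 (K/Y), site 34 (F/L), site 43 (M/G).
There are 8 differences over 43 sites, so p = 8/43 = 0.1860.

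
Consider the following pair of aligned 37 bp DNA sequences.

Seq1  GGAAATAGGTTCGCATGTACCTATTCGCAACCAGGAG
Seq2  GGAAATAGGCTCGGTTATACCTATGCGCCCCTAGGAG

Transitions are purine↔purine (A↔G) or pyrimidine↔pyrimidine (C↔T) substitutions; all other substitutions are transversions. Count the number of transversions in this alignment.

Mismatches occur at site 10 (T↔C, transition), site 14 (C↔G, transversion), site 15 (A↔T, transversion), site 17 (G↔A, transition), site 25 (T↔G, transversion), site 29 (A↔C, transversion), site 30 (A↔C, transversion), site 32 (C↔T, transition).
Of the 8 differences, 3 transitions and 5 transversions, so the answer is 5.

5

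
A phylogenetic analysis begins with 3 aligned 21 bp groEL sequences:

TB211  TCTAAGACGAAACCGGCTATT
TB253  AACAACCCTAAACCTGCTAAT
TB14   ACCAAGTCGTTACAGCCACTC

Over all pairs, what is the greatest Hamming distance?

13

Pairwise Hamming distances:
  TB211 vs TB253: 8
  TB211 vs TB14: 10
  TB253 vs TB14: 13
The largest is 13, between TB253 and TB14.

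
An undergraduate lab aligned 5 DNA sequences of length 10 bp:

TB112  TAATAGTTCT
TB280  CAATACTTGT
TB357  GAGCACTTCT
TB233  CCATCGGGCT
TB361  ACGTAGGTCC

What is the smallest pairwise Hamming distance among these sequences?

Pairwise Hamming distances:
  TB112 vs TB280: 3
  TB112 vs TB357: 4
  TB112 vs TB233: 5
  TB112 vs TB361: 5
  TB280 vs TB357: 4
  TB280 vs TB233: 6
  TB280 vs TB361: 7
  TB357 vs TB233: 8
  TB357 vs TB361: 6
  TB233 vs TB361: 5
The smallest is 3, between TB112 and TB280.

3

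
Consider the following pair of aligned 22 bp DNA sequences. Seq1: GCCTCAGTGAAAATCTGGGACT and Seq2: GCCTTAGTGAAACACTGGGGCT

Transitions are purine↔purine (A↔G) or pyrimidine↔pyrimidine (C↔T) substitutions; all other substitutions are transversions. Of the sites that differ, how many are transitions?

The sequences differ at positions 5 (C/T, transition), 13 (A/C, transversion), 14 (T/A, transversion), 20 (A/G, transition).
Of the 4 differences, 2 transitions and 2 transversions, so the answer is 2.

2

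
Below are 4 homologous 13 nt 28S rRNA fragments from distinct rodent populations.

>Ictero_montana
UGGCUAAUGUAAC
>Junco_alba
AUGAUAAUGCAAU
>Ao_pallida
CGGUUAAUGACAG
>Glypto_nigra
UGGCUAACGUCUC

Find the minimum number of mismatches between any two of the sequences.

Pairwise Hamming distances:
  Ictero_montana vs Junco_alba: 5
  Ictero_montana vs Ao_pallida: 5
  Ictero_montana vs Glypto_nigra: 3
  Junco_alba vs Ao_pallida: 6
  Junco_alba vs Glypto_nigra: 8
  Ao_pallida vs Glypto_nigra: 6
The smallest is 3, between Ictero_montana and Glypto_nigra.

3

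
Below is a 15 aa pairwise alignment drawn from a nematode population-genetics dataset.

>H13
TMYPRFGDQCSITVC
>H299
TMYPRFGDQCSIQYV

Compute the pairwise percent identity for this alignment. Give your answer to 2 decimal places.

The sequences differ at positions 13 (T/Q), 14 (V/Y), 15 (C/V).
12 of the 15 sites match, so the percent identity is 12/15 × 100 = 80.00%.

80.00%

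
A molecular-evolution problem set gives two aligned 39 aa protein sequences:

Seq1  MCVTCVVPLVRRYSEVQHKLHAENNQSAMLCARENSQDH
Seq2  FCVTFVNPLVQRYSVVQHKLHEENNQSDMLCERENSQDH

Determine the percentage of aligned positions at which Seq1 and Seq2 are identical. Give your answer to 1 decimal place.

79.5%

Mismatches occur at site 1 (M↔F), site 5 (C↔F), site 7 (V↔N), site 11 (R↔Q), site 15 (E↔V), site 22 (A↔E), site 28 (A↔D), site 32 (A↔E).
31 of the 39 sites match, so the percent identity is 31/39 × 100 = 79.5%.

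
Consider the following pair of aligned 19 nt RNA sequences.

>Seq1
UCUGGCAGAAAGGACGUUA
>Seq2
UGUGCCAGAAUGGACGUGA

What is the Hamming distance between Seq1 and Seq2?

Differing sites — 2:C/G; 5:G/C; 11:A/U; 18:U/G.
That gives 4 mismatches out of 19 aligned sites, so the Hamming distance is 4.

4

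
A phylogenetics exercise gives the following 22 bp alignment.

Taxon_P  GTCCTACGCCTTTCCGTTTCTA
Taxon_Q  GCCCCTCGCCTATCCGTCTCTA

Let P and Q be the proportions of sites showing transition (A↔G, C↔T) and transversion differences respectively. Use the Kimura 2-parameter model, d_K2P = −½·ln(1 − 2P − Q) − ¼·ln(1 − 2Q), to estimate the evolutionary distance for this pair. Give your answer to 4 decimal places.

Differing sites — 2:T/C (Ti); 5:T/C (Ti); 6:A/T (Tv); 12:T/A (Tv); 18:T/C (Ti).
Of the 5 differences, 3 transitions and 2 transversions over 22 sites: P = 3/22 = 0.136364, Q = 2/22 = 0.090909.
d = −0.5·ln(0.636363) − 0.25·ln(0.818182) = −0.5·(-0.451986) − 0.25·(-0.200670) = 0.2762.

0.2762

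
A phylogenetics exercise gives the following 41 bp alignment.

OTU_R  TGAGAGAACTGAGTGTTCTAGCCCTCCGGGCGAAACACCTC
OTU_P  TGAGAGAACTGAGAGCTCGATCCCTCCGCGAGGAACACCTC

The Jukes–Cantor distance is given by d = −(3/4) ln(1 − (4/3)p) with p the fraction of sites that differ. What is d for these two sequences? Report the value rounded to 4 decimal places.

Mismatches occur at site 14 (T/A), site 16 (T/C), site 19 (T/G), site 21 (G/T), site 29 (G/C), site 31 (C/A), site 33 (A/G).
p = 7/41 = 0.170732.
d = −0.75 · ln(1 − (4/3)·0.170732) = −0.75 · ln(0.772357) = −0.75 · (-0.258308) = 0.1937.

0.1937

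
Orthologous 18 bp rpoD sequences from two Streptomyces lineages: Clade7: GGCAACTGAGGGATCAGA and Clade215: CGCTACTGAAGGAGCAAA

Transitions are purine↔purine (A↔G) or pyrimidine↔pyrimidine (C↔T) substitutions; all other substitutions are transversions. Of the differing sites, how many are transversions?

Differing sites — 1:G/C (Tv); 4:A/T (Tv); 10:G/A (Ti); 14:T/G (Tv); 17:G/A (Ti).
Of the 5 differences, 2 transitions and 3 transversions, so the answer is 3.

3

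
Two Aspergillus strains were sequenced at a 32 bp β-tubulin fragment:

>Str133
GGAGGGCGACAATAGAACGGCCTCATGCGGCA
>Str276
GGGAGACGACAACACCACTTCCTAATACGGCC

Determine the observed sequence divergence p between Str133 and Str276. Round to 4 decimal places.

0.3438

Differing sites — 3:A/G; 4:G/A; 6:G/A; 13:T/C; 15:G/C; 16:A/C; 19:G/T; 20:G/T; 24:C/A; 27:G/A; 32:A/C.
There are 11 differences over 32 sites, so p = 11/32 = 0.3438.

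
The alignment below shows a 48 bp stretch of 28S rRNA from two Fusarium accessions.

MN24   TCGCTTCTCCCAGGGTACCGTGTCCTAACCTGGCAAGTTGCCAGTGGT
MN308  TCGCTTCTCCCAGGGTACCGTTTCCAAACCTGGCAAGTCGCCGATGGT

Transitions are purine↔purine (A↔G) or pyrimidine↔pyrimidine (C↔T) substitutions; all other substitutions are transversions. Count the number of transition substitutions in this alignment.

Mismatches occur at site 22 (G→T, transversion), site 26 (T→A, transversion), site 39 (T→C, transition), site 43 (A→G, transition), site 44 (G→A, transition).
Of the 5 differences, 3 transitions and 2 transversions, so the answer is 3.

3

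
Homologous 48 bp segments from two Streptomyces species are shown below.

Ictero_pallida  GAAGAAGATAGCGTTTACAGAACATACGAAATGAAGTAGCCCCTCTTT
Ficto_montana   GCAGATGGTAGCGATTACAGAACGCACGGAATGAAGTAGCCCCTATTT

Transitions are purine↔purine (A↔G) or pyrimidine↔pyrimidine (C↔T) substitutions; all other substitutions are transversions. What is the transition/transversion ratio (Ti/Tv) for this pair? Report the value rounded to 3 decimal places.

1.000

Differing sites — 2:A/C (Tv); 6:A/T (Tv); 8:A/G (Ti); 14:T/A (Tv); 24:A/G (Ti); 25:T/C (Ti); 29:A/G (Ti); 45:C/A (Tv).
Of the 8 differences, 4 transitions and 4 transversions, so Ti/Tv = 4/4 = 1.000.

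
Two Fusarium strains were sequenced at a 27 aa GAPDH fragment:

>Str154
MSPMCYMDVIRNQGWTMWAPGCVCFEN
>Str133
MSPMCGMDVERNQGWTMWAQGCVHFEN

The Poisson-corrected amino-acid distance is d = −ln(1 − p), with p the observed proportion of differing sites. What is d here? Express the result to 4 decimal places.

Mismatches occur at site 6 (Y→G), site 10 (I→E), site 20 (P→Q), site 24 (C→H).
p = 4/27 = 0.148148.
d = −ln(1 − 0.148148) = −ln(0.851852) = 0.1603.

0.1603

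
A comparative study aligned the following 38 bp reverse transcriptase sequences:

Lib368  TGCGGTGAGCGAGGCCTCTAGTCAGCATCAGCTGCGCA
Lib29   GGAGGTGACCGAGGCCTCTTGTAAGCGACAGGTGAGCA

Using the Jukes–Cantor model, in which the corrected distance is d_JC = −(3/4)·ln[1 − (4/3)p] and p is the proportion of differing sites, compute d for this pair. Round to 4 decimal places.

0.2846

The sequences differ at positions 1 (T/G), 3 (C/A), 9 (G/C), 20 (A/T), 23 (C/A), 27 (A/G), 28 (T/A), 32 (C/G), 35 (C/A).
p = 9/38 = 0.236842.
d = −0.75 · ln(1 − (4/3)·0.236842) = −0.75 · ln(0.684211) = −0.75 · (-0.379489) = 0.2846.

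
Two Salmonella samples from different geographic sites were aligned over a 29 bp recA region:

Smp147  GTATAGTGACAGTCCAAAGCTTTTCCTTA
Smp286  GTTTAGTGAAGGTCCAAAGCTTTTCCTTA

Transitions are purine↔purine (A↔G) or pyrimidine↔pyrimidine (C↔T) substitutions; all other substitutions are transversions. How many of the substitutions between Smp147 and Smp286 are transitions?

Mismatches occur at site 3 (A/T, transversion), site 10 (C/A, transversion), site 11 (A/G, transition).
Of the 3 differences, 1 transition and 2 transversions, so the answer is 1.

1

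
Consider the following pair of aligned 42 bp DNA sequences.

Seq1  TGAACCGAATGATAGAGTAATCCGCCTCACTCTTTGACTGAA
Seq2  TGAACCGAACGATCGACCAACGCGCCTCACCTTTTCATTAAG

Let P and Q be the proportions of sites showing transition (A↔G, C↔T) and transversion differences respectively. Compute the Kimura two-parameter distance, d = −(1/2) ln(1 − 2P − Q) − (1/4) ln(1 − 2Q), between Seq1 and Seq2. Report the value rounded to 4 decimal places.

Mismatches occur at site 10 (T→C, transition), site 14 (A→C, transversion), site 17 (G→C, transversion), site 18 (T→C, transition), site 21 (T→C, transition), site 22 (C→G, transversion), site 31 (T→C, transition), site 32 (C→T, transition), site 36 (G→C, transversion), site 38 (C→T, transition), site 40 (G→A, transition), site 42 (A→G, transition).
Of the 12 differences, 8 transitions and 4 transversions over 42 sites: P = 8/42 = 0.190476, Q = 4/42 = 0.095238.
d = −0.5·ln(0.523810) − 0.25·ln(0.809524) = −0.5·(-0.646626) − 0.25·(-0.211309) = 0.3761.

0.3761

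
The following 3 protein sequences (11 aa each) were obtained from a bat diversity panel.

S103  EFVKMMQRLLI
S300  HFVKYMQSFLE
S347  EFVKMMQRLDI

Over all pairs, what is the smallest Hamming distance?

Pairwise Hamming distances:
  S103 vs S300: 5
  S103 vs S347: 1
  S300 vs S347: 6
The smallest is 1, between S103 and S347.

1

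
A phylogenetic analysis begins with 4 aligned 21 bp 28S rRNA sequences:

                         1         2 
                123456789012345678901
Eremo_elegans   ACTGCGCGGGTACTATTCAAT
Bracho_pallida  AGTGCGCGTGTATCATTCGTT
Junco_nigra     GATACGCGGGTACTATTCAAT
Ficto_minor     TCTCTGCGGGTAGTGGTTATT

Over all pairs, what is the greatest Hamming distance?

11

Pairwise Hamming distances:
  Eremo_elegans vs Bracho_pallida: 6
  Eremo_elegans vs Junco_nigra: 3
  Eremo_elegans vs Ficto_minor: 8
  Bracho_pallida vs Junco_nigra: 8
  Bracho_pallida vs Ficto_minor: 11
  Junco_nigra vs Ficto_minor: 9
The largest is 11, between Bracho_pallida and Ficto_minor.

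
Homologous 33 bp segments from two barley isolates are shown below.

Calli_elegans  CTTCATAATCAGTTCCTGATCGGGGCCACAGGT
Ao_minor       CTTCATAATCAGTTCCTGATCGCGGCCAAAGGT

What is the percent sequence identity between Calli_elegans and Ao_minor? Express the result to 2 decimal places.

Differing sites — 23:G/C; 29:C/A.
31 of the 33 sites match, so the percent identity is 31/33 × 100 = 93.94%.

93.94%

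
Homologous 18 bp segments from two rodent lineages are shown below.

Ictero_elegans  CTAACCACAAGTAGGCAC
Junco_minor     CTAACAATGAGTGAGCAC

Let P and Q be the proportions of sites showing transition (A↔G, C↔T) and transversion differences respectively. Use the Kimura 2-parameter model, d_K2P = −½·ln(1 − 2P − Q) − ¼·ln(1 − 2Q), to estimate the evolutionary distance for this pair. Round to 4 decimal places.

0.3760

Differing sites — 6:C/A (Tv); 8:C/T (Ti); 9:A/G (Ti); 13:A/G (Ti); 14:G/A (Ti).
Of the 5 differences, 4 transitions and 1 transversion over 18 sites: P = 4/18 = 0.222222, Q = 1/18 = 0.055556.
d = −0.5·ln(0.500000) − 0.25·ln(0.888888) = −0.5·(-0.693147) − 0.25·(-0.117784) = 0.3760.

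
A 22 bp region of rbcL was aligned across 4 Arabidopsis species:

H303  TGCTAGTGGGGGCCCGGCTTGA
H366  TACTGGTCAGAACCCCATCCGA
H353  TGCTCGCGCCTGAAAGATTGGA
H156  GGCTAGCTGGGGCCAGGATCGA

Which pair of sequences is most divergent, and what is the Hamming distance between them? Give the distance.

14

Pairwise Hamming distances:
  H303 vs H366: 11
  H303 vs H353: 11
  H303 vs H156: 6
  H366 vs H353: 14
  H366 vs H156: 13
  H353 vs H156: 11
The largest is 14, between H366 and H353.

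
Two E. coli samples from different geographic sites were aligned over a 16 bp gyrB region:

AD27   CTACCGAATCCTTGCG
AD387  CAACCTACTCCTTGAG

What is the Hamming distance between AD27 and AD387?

Differing sites — 2:T/A; 6:G/T; 8:A/C; 15:C/A.
That gives 4 mismatches out of 16 aligned sites, so the Hamming distance is 4.

4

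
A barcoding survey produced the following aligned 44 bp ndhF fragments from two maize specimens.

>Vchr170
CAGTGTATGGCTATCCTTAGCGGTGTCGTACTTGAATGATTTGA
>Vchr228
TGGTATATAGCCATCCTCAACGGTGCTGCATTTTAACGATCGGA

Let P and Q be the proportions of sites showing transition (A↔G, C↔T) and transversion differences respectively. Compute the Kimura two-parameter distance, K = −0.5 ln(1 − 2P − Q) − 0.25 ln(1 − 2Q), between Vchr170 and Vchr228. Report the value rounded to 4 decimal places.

0.5296

Differing sites — 1:C/T (Ti); 2:A/G (Ti); 5:G/A (Ti); 9:G/A (Ti); 12:T/C (Ti); 18:T/C (Ti); 20:G/A (Ti); 26:T/C (Ti); 27:C/T (Ti); 29:T/C (Ti); 31:C/T (Ti); 34:G/T (Tv); 37:T/C (Ti); 41:T/C (Ti); 42:T/G (Tv).
Of the 15 differences, 13 transitions and 2 transversions over 44 sites: P = 13/44 = 0.295455, Q = 2/44 = 0.045455.
d = −0.5·ln(0.363635) − 0.25·ln(0.909090) = −0.5·(-1.011605) − 0.25·(-0.095311) = 0.5296.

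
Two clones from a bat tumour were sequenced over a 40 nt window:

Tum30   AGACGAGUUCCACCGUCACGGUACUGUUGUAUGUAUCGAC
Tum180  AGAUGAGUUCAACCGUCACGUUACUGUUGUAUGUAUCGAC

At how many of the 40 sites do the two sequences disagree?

3

Differing sites — 4:C/U; 11:C/A; 21:G/U.
That gives 3 mismatches out of 40 aligned sites, so the Hamming distance is 3.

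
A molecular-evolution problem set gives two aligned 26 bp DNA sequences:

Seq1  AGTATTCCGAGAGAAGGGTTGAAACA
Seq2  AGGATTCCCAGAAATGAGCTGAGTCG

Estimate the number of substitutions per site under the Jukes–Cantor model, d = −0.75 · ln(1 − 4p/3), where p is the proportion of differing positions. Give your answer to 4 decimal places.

Differing sites — 3:T/G; 9:G/C; 13:G/A; 15:A/T; 17:G/A; 19:T/C; 23:A/G; 24:A/T; 26:A/G.
p = 9/26 = 0.346154.
d = −0.75 · ln(1 − (4/3)·0.346154) = −0.75 · ln(0.538461) = −0.75 · (-0.619040) = 0.4643.

0.4643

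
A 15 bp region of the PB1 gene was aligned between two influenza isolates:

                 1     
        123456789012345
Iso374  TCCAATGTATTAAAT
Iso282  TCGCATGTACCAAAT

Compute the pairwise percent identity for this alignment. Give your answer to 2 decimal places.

73.33%

Mismatches occur at site 3 (C↔G), site 4 (A↔C), site 10 (T↔C), site 11 (T↔C).
11 of the 15 sites match, so the percent identity is 11/15 × 100 = 73.33%.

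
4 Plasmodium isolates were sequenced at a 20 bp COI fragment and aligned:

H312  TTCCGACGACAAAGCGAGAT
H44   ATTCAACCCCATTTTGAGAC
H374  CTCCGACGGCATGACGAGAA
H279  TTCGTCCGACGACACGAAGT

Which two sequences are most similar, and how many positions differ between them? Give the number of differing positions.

Pairwise Hamming distances:
  H312 vs H44: 10
  H312 vs H374: 6
  H312 vs H279: 8
  H44 vs H374: 9
  H44 vs H279: 15
  H374 vs H279: 11
The smallest is 6, between H312 and H374.

6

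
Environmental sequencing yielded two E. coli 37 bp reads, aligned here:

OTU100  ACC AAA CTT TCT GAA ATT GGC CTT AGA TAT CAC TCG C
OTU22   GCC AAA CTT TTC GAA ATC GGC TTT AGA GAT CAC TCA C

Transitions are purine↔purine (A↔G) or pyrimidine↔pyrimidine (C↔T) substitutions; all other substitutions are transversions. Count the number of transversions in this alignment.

1

Mismatches occur at site 1 (A/G, transition), site 11 (C/T, transition), site 12 (T/C, transition), site 18 (T/C, transition), site 22 (C/T, transition), site 28 (T/G, transversion), site 36 (G/A, transition).
Of the 7 differences, 6 transitions and 1 transversion, so the answer is 1.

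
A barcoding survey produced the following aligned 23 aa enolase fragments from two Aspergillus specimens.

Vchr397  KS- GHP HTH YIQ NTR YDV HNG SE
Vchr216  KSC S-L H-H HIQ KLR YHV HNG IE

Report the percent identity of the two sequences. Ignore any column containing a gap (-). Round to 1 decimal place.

Excluding the 3 gap columns leaves 20 comparable sites.
The sequences differ at positions 4 (G/S), 6 (P/L), 10 (Y/H), 13 (N/K), 14 (T/L), 17 (D/H), 22 (S/I).
13 of the 20 comparable sites match, so the percent identity is 13/20 × 100 = 65.0%.

65.0%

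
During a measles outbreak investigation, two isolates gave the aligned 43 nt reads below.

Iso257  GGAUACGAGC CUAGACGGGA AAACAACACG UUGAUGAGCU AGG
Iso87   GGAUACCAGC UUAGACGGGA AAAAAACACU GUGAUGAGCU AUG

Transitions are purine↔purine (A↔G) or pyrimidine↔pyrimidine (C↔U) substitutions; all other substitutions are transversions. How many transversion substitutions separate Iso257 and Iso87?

The sequences differ at positions 7 (G/C, transversion), 11 (C/U, transition), 24 (C/A, transversion), 30 (G/U, transversion), 31 (U/G, transversion), 42 (G/U, transversion).
Of the 6 differences, 1 transition and 5 transversions, so the answer is 5.

5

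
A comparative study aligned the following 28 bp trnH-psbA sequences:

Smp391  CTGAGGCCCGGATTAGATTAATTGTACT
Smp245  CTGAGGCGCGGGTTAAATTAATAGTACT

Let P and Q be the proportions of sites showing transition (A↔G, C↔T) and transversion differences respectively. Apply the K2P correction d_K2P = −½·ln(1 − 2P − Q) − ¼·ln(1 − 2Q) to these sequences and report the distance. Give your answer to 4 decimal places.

Mismatches occur at site 8 (C→G, transversion), site 12 (A→G, transition), site 16 (G→A, transition), site 23 (T→A, transversion).
Of the 4 differences, 2 transitions and 2 transversions over 28 sites: P = 2/28 = 0.071429, Q = 2/28 = 0.071429.
d = −0.5·ln(0.785713) − 0.25·ln(0.857142) = −0.5·(-0.241164) − 0.25·(-0.154152) = 0.1591.

0.1591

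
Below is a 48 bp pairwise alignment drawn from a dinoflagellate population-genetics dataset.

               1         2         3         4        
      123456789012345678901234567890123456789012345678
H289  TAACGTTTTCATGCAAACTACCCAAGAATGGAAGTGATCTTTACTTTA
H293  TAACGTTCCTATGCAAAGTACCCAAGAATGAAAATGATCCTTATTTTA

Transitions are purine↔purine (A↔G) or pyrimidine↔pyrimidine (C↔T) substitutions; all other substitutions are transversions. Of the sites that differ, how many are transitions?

7

Mismatches occur at site 8 (T→C, transition), site 9 (T→C, transition), site 10 (C→T, transition), site 18 (C→G, transversion), site 31 (G→A, transition), site 34 (G→A, transition), site 40 (T→C, transition), site 44 (C→T, transition).
Of the 8 differences, 7 transitions and 1 transversion, so the answer is 7.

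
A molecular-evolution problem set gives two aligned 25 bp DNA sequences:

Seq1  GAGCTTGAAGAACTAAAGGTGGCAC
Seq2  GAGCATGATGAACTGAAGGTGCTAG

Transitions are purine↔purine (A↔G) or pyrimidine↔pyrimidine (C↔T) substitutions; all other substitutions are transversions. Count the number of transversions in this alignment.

4

Mismatches occur at site 5 (T↔A, transversion), site 9 (A↔T, transversion), site 15 (A↔G, transition), site 22 (G↔C, transversion), site 23 (C↔T, transition), site 25 (C↔G, transversion).
Of the 6 differences, 2 transitions and 4 transversions, so the answer is 4.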